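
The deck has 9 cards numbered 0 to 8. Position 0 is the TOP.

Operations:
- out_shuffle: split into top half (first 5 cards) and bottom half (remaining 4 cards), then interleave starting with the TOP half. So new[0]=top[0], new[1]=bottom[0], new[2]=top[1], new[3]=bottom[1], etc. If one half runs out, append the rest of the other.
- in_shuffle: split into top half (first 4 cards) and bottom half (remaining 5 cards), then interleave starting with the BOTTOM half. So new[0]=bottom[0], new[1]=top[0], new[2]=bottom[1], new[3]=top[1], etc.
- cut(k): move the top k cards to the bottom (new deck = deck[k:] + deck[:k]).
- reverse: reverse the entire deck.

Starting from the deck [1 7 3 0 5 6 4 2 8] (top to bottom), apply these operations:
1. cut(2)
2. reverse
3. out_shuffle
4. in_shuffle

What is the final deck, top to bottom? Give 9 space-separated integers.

Answer: 8 7 0 6 2 1 3 5 4

Derivation:
After op 1 (cut(2)): [3 0 5 6 4 2 8 1 7]
After op 2 (reverse): [7 1 8 2 4 6 5 0 3]
After op 3 (out_shuffle): [7 6 1 5 8 0 2 3 4]
After op 4 (in_shuffle): [8 7 0 6 2 1 3 5 4]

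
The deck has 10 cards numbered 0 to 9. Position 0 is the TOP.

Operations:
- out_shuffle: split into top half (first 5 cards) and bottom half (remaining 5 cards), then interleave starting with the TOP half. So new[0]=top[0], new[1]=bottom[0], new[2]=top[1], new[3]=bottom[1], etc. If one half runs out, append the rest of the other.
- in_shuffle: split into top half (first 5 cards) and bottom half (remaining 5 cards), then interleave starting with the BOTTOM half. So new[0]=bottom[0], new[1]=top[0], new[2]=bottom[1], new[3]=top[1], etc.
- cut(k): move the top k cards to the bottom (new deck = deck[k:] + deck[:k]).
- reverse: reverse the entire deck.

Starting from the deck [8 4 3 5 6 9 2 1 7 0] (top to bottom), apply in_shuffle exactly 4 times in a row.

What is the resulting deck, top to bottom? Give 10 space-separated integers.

Answer: 7 2 6 3 8 0 1 9 5 4

Derivation:
After op 1 (in_shuffle): [9 8 2 4 1 3 7 5 0 6]
After op 2 (in_shuffle): [3 9 7 8 5 2 0 4 6 1]
After op 3 (in_shuffle): [2 3 0 9 4 7 6 8 1 5]
After op 4 (in_shuffle): [7 2 6 3 8 0 1 9 5 4]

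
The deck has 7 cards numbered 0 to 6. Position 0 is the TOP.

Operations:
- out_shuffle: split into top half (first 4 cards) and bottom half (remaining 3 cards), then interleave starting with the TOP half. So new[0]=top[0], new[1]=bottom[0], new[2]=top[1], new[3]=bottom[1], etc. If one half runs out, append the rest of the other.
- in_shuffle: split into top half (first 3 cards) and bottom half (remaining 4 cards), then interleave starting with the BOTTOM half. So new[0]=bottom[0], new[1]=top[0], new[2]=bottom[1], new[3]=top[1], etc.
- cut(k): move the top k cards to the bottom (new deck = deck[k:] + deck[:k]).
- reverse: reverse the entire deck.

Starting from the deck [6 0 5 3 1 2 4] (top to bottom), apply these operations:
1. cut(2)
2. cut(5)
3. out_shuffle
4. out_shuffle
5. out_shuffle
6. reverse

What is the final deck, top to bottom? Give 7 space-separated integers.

After op 1 (cut(2)): [5 3 1 2 4 6 0]
After op 2 (cut(5)): [6 0 5 3 1 2 4]
After op 3 (out_shuffle): [6 1 0 2 5 4 3]
After op 4 (out_shuffle): [6 5 1 4 0 3 2]
After op 5 (out_shuffle): [6 0 5 3 1 2 4]
After op 6 (reverse): [4 2 1 3 5 0 6]

Answer: 4 2 1 3 5 0 6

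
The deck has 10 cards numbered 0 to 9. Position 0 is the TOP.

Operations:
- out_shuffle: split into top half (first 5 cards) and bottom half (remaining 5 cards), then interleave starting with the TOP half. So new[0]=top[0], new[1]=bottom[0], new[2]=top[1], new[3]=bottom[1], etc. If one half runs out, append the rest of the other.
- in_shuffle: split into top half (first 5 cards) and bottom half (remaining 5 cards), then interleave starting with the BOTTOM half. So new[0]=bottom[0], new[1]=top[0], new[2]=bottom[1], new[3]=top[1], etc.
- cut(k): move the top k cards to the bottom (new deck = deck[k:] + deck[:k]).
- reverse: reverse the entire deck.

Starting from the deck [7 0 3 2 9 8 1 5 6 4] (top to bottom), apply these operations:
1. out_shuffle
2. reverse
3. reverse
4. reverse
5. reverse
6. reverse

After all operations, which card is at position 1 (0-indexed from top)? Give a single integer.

After op 1 (out_shuffle): [7 8 0 1 3 5 2 6 9 4]
After op 2 (reverse): [4 9 6 2 5 3 1 0 8 7]
After op 3 (reverse): [7 8 0 1 3 5 2 6 9 4]
After op 4 (reverse): [4 9 6 2 5 3 1 0 8 7]
After op 5 (reverse): [7 8 0 1 3 5 2 6 9 4]
After op 6 (reverse): [4 9 6 2 5 3 1 0 8 7]
Position 1: card 9.

Answer: 9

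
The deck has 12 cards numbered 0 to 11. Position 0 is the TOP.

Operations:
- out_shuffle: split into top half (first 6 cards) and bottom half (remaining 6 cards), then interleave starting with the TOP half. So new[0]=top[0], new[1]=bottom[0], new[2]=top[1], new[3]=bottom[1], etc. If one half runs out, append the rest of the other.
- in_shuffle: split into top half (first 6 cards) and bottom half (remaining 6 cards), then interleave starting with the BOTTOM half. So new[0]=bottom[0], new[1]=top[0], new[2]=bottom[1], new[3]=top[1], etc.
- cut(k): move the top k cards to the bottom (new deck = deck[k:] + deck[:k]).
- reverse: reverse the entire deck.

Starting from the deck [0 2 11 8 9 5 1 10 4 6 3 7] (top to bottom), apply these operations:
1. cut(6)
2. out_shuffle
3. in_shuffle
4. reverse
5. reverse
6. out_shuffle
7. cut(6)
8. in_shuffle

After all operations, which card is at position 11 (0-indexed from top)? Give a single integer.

Answer: 11

Derivation:
After op 1 (cut(6)): [1 10 4 6 3 7 0 2 11 8 9 5]
After op 2 (out_shuffle): [1 0 10 2 4 11 6 8 3 9 7 5]
After op 3 (in_shuffle): [6 1 8 0 3 10 9 2 7 4 5 11]
After op 4 (reverse): [11 5 4 7 2 9 10 3 0 8 1 6]
After op 5 (reverse): [6 1 8 0 3 10 9 2 7 4 5 11]
After op 6 (out_shuffle): [6 9 1 2 8 7 0 4 3 5 10 11]
After op 7 (cut(6)): [0 4 3 5 10 11 6 9 1 2 8 7]
After op 8 (in_shuffle): [6 0 9 4 1 3 2 5 8 10 7 11]
Position 11: card 11.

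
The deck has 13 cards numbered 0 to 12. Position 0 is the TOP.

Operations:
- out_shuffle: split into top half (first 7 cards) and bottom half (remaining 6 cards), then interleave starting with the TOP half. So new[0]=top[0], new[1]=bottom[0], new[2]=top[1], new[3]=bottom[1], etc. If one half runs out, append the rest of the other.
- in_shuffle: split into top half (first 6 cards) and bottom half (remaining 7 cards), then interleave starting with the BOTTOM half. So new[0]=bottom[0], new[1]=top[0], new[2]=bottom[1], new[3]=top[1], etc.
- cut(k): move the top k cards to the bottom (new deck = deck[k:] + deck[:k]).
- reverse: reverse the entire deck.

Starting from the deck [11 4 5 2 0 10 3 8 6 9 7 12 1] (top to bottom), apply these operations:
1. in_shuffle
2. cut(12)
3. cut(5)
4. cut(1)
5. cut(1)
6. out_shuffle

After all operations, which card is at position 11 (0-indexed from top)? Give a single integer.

Answer: 5

Derivation:
After op 1 (in_shuffle): [3 11 8 4 6 5 9 2 7 0 12 10 1]
After op 2 (cut(12)): [1 3 11 8 4 6 5 9 2 7 0 12 10]
After op 3 (cut(5)): [6 5 9 2 7 0 12 10 1 3 11 8 4]
After op 4 (cut(1)): [5 9 2 7 0 12 10 1 3 11 8 4 6]
After op 5 (cut(1)): [9 2 7 0 12 10 1 3 11 8 4 6 5]
After op 6 (out_shuffle): [9 3 2 11 7 8 0 4 12 6 10 5 1]
Position 11: card 5.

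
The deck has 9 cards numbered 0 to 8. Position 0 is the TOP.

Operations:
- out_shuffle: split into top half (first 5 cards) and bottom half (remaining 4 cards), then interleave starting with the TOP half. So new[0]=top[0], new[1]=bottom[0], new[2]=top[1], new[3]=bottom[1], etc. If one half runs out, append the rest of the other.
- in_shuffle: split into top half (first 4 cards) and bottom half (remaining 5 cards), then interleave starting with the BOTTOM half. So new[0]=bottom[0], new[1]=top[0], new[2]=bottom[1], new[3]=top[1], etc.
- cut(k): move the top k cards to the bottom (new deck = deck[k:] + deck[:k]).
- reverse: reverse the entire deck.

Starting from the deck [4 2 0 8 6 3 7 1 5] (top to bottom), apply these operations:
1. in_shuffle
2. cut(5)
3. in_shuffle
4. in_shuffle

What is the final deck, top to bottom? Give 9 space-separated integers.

Answer: 3 6 8 0 2 4 5 1 7

Derivation:
After op 1 (in_shuffle): [6 4 3 2 7 0 1 8 5]
After op 2 (cut(5)): [0 1 8 5 6 4 3 2 7]
After op 3 (in_shuffle): [6 0 4 1 3 8 2 5 7]
After op 4 (in_shuffle): [3 6 8 0 2 4 5 1 7]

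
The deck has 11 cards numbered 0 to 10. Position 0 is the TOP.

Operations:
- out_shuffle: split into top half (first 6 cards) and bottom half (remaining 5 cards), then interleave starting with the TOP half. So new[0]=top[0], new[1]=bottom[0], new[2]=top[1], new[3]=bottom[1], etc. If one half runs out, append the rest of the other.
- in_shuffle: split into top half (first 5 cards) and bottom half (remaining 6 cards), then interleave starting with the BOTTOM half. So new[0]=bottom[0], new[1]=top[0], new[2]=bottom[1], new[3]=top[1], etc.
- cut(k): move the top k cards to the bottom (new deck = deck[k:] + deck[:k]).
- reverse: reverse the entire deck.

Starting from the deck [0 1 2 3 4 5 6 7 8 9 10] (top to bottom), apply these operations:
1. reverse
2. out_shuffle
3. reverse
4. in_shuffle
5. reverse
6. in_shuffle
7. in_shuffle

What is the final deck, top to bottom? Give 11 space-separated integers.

After op 1 (reverse): [10 9 8 7 6 5 4 3 2 1 0]
After op 2 (out_shuffle): [10 4 9 3 8 2 7 1 6 0 5]
After op 3 (reverse): [5 0 6 1 7 2 8 3 9 4 10]
After op 4 (in_shuffle): [2 5 8 0 3 6 9 1 4 7 10]
After op 5 (reverse): [10 7 4 1 9 6 3 0 8 5 2]
After op 6 (in_shuffle): [6 10 3 7 0 4 8 1 5 9 2]
After op 7 (in_shuffle): [4 6 8 10 1 3 5 7 9 0 2]

Answer: 4 6 8 10 1 3 5 7 9 0 2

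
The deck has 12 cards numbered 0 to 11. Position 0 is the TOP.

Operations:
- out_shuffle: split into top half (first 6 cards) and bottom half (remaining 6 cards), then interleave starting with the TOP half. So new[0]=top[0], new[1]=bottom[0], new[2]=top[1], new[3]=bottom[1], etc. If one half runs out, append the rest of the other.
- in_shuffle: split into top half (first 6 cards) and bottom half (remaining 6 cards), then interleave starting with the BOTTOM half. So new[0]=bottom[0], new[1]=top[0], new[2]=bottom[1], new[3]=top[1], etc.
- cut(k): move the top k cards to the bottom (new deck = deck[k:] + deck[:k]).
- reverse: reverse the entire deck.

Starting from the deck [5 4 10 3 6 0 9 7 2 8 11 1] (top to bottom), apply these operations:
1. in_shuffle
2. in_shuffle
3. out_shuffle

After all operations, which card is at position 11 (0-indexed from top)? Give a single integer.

Answer: 10

Derivation:
After op 1 (in_shuffle): [9 5 7 4 2 10 8 3 11 6 1 0]
After op 2 (in_shuffle): [8 9 3 5 11 7 6 4 1 2 0 10]
After op 3 (out_shuffle): [8 6 9 4 3 1 5 2 11 0 7 10]
Position 11: card 10.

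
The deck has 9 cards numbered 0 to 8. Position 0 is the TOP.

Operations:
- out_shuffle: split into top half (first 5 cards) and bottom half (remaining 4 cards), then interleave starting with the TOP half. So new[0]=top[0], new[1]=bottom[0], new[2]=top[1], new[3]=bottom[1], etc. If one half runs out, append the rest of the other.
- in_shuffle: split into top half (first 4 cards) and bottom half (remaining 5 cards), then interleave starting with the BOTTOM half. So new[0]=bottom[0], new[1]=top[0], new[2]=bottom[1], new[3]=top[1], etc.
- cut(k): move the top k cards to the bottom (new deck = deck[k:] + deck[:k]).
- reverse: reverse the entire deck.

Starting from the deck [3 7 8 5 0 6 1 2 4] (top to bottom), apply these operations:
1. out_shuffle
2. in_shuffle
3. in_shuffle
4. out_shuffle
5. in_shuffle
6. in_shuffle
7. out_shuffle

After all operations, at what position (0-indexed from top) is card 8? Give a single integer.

Answer: 4

Derivation:
After op 1 (out_shuffle): [3 6 7 1 8 2 5 4 0]
After op 2 (in_shuffle): [8 3 2 6 5 7 4 1 0]
After op 3 (in_shuffle): [5 8 7 3 4 2 1 6 0]
After op 4 (out_shuffle): [5 2 8 1 7 6 3 0 4]
After op 5 (in_shuffle): [7 5 6 2 3 8 0 1 4]
After op 6 (in_shuffle): [3 7 8 5 0 6 1 2 4]
After op 7 (out_shuffle): [3 6 7 1 8 2 5 4 0]
Card 8 is at position 4.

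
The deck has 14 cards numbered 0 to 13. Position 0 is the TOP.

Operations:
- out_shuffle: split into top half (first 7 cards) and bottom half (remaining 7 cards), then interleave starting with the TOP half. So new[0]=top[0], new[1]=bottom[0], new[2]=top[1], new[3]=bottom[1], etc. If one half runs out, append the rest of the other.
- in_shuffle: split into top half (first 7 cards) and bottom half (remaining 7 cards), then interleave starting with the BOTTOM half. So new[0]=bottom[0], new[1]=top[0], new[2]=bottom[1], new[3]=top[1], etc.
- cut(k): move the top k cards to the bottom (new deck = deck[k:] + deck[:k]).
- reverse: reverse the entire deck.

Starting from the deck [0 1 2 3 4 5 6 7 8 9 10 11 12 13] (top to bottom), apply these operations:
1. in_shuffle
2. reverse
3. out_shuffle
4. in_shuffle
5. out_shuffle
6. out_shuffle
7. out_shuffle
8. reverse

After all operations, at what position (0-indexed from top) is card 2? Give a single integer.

Answer: 9

Derivation:
After op 1 (in_shuffle): [7 0 8 1 9 2 10 3 11 4 12 5 13 6]
After op 2 (reverse): [6 13 5 12 4 11 3 10 2 9 1 8 0 7]
After op 3 (out_shuffle): [6 10 13 2 5 9 12 1 4 8 11 0 3 7]
After op 4 (in_shuffle): [1 6 4 10 8 13 11 2 0 5 3 9 7 12]
After op 5 (out_shuffle): [1 2 6 0 4 5 10 3 8 9 13 7 11 12]
After op 6 (out_shuffle): [1 3 2 8 6 9 0 13 4 7 5 11 10 12]
After op 7 (out_shuffle): [1 13 3 4 2 7 8 5 6 11 9 10 0 12]
After op 8 (reverse): [12 0 10 9 11 6 5 8 7 2 4 3 13 1]
Card 2 is at position 9.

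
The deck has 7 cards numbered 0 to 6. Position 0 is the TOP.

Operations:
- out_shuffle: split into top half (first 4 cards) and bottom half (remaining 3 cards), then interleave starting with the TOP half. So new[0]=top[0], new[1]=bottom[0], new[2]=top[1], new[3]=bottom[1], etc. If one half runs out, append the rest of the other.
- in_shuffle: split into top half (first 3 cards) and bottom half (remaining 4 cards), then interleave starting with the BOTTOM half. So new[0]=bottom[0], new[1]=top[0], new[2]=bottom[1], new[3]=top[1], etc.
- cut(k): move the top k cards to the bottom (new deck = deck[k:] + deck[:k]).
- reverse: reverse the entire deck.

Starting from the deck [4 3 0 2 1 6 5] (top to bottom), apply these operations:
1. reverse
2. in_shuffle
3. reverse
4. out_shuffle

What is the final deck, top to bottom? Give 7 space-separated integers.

After op 1 (reverse): [5 6 1 2 0 3 4]
After op 2 (in_shuffle): [2 5 0 6 3 1 4]
After op 3 (reverse): [4 1 3 6 0 5 2]
After op 4 (out_shuffle): [4 0 1 5 3 2 6]

Answer: 4 0 1 5 3 2 6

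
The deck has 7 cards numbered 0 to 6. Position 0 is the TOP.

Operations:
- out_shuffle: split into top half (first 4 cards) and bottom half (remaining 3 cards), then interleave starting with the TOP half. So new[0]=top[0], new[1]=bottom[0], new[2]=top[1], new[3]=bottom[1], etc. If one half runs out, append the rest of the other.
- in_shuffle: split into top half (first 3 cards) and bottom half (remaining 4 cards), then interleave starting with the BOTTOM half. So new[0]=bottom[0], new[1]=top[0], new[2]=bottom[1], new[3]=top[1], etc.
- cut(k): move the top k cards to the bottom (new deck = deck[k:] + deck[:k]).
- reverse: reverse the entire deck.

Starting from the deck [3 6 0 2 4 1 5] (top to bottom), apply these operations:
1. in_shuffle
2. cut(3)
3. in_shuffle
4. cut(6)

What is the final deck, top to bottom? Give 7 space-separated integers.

Answer: 4 5 6 2 1 3 0

Derivation:
After op 1 (in_shuffle): [2 3 4 6 1 0 5]
After op 2 (cut(3)): [6 1 0 5 2 3 4]
After op 3 (in_shuffle): [5 6 2 1 3 0 4]
After op 4 (cut(6)): [4 5 6 2 1 3 0]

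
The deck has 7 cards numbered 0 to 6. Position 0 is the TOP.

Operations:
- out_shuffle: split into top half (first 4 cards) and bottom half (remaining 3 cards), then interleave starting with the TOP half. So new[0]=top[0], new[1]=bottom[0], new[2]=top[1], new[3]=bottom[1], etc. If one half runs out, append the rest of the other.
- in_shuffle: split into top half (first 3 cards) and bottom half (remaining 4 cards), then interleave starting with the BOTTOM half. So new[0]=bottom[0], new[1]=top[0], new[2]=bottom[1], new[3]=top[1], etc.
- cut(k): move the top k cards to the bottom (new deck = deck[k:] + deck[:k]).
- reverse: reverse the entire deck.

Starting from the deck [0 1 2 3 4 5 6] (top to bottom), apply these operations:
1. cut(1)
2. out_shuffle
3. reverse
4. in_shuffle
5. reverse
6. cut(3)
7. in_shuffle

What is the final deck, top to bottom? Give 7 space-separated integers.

Answer: 6 0 1 2 3 4 5

Derivation:
After op 1 (cut(1)): [1 2 3 4 5 6 0]
After op 2 (out_shuffle): [1 5 2 6 3 0 4]
After op 3 (reverse): [4 0 3 6 2 5 1]
After op 4 (in_shuffle): [6 4 2 0 5 3 1]
After op 5 (reverse): [1 3 5 0 2 4 6]
After op 6 (cut(3)): [0 2 4 6 1 3 5]
After op 7 (in_shuffle): [6 0 1 2 3 4 5]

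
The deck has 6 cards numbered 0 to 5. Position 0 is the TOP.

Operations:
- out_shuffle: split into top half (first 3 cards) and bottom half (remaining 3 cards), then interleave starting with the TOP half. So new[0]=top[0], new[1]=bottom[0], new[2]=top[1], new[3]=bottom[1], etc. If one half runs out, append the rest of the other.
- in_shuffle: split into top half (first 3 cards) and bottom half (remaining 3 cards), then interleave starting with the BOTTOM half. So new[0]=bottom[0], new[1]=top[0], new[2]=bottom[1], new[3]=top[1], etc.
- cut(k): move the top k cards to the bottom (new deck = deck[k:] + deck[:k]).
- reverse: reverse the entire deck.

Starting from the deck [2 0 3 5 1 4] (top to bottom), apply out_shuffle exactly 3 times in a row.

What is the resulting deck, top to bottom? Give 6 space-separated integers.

Answer: 2 3 1 0 5 4

Derivation:
After op 1 (out_shuffle): [2 5 0 1 3 4]
After op 2 (out_shuffle): [2 1 5 3 0 4]
After op 3 (out_shuffle): [2 3 1 0 5 4]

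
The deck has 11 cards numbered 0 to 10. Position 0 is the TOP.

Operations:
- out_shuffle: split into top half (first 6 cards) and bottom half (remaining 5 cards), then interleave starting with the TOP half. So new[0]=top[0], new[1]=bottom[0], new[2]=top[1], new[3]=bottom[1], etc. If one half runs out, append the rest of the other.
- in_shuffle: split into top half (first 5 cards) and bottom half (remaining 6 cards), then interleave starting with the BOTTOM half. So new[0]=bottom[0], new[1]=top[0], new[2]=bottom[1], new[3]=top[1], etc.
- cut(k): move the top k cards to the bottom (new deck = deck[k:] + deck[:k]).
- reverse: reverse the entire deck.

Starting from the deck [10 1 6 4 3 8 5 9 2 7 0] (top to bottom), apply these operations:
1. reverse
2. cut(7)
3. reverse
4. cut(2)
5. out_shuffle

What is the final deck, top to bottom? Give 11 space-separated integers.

Answer: 5 1 9 6 2 4 7 3 0 8 10

Derivation:
After op 1 (reverse): [0 7 2 9 5 8 3 4 6 1 10]
After op 2 (cut(7)): [4 6 1 10 0 7 2 9 5 8 3]
After op 3 (reverse): [3 8 5 9 2 7 0 10 1 6 4]
After op 4 (cut(2)): [5 9 2 7 0 10 1 6 4 3 8]
After op 5 (out_shuffle): [5 1 9 6 2 4 7 3 0 8 10]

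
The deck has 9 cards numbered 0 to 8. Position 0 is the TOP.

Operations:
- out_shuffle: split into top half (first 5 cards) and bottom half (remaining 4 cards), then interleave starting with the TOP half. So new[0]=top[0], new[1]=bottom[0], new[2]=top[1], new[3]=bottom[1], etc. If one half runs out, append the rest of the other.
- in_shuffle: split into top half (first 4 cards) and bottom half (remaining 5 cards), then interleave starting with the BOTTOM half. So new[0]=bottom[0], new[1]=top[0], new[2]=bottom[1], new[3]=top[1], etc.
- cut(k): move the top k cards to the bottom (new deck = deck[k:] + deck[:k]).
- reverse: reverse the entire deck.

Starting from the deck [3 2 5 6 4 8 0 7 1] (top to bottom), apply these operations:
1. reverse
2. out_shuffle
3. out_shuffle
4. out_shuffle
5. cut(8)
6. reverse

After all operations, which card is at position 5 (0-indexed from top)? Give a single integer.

After op 1 (reverse): [1 7 0 8 4 6 5 2 3]
After op 2 (out_shuffle): [1 6 7 5 0 2 8 3 4]
After op 3 (out_shuffle): [1 2 6 8 7 3 5 4 0]
After op 4 (out_shuffle): [1 3 2 5 6 4 8 0 7]
After op 5 (cut(8)): [7 1 3 2 5 6 4 8 0]
After op 6 (reverse): [0 8 4 6 5 2 3 1 7]
Position 5: card 2.

Answer: 2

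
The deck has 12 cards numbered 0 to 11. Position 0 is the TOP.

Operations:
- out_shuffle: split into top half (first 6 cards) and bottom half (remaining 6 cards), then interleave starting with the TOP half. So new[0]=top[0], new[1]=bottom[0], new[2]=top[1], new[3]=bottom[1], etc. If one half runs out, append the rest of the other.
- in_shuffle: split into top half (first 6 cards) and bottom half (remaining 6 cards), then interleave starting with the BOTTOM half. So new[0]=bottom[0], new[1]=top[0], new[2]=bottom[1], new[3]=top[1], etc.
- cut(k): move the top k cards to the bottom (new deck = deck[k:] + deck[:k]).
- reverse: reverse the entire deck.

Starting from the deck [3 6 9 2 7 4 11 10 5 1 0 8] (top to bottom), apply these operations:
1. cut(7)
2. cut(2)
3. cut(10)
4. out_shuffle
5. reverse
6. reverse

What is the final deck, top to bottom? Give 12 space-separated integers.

Answer: 10 6 5 9 1 2 0 7 8 4 3 11

Derivation:
After op 1 (cut(7)): [10 5 1 0 8 3 6 9 2 7 4 11]
After op 2 (cut(2)): [1 0 8 3 6 9 2 7 4 11 10 5]
After op 3 (cut(10)): [10 5 1 0 8 3 6 9 2 7 4 11]
After op 4 (out_shuffle): [10 6 5 9 1 2 0 7 8 4 3 11]
After op 5 (reverse): [11 3 4 8 7 0 2 1 9 5 6 10]
After op 6 (reverse): [10 6 5 9 1 2 0 7 8 4 3 11]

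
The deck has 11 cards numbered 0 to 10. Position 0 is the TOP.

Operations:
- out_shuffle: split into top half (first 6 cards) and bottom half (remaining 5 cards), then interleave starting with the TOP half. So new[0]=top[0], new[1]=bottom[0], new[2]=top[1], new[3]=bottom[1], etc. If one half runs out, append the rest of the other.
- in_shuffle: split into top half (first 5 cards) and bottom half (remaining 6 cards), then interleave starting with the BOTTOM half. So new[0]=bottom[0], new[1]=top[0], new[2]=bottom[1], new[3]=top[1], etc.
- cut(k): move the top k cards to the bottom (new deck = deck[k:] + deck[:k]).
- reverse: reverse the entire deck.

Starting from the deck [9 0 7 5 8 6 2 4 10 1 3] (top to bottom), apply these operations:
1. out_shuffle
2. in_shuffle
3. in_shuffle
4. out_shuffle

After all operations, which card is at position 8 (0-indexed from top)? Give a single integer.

Answer: 4

Derivation:
After op 1 (out_shuffle): [9 2 0 4 7 10 5 1 8 3 6]
After op 2 (in_shuffle): [10 9 5 2 1 0 8 4 3 7 6]
After op 3 (in_shuffle): [0 10 8 9 4 5 3 2 7 1 6]
After op 4 (out_shuffle): [0 3 10 2 8 7 9 1 4 6 5]
Position 8: card 4.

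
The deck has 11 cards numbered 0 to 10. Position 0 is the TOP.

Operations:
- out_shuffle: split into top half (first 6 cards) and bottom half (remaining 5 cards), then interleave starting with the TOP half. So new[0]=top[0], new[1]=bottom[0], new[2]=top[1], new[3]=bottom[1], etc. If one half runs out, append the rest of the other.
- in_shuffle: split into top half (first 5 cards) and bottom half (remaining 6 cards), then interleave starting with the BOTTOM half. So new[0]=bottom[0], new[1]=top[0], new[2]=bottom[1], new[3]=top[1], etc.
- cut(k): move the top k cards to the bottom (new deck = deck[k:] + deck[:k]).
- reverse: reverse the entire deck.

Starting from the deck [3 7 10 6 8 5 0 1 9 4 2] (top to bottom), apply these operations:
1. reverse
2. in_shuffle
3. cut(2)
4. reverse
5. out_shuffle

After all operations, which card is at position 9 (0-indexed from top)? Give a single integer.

Answer: 8

Derivation:
After op 1 (reverse): [2 4 9 1 0 5 8 6 10 7 3]
After op 2 (in_shuffle): [5 2 8 4 6 9 10 1 7 0 3]
After op 3 (cut(2)): [8 4 6 9 10 1 7 0 3 5 2]
After op 4 (reverse): [2 5 3 0 7 1 10 9 6 4 8]
After op 5 (out_shuffle): [2 10 5 9 3 6 0 4 7 8 1]
Position 9: card 8.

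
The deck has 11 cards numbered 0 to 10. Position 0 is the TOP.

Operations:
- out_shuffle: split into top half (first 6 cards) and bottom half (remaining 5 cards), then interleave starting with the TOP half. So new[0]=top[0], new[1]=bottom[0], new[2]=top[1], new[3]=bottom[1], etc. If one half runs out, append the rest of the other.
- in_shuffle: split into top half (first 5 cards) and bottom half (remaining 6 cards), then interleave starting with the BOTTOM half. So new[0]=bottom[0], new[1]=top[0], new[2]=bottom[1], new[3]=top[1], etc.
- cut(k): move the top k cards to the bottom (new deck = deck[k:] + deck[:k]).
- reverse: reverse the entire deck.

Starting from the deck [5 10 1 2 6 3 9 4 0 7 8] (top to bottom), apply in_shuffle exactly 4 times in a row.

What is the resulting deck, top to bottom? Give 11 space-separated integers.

After op 1 (in_shuffle): [3 5 9 10 4 1 0 2 7 6 8]
After op 2 (in_shuffle): [1 3 0 5 2 9 7 10 6 4 8]
After op 3 (in_shuffle): [9 1 7 3 10 0 6 5 4 2 8]
After op 4 (in_shuffle): [0 9 6 1 5 7 4 3 2 10 8]

Answer: 0 9 6 1 5 7 4 3 2 10 8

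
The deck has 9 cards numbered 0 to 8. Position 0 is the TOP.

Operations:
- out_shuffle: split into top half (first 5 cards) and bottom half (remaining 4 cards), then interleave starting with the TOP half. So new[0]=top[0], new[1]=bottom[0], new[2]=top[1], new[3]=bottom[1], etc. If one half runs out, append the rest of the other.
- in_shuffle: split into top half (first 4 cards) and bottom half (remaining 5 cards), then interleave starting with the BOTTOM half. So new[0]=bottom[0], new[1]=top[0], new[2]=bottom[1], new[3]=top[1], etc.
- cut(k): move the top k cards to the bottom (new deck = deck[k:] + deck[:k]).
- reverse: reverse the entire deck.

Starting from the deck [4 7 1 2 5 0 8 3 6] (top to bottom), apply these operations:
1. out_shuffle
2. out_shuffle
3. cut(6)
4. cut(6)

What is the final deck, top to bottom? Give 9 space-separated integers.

After op 1 (out_shuffle): [4 0 7 8 1 3 2 6 5]
After op 2 (out_shuffle): [4 3 0 2 7 6 8 5 1]
After op 3 (cut(6)): [8 5 1 4 3 0 2 7 6]
After op 4 (cut(6)): [2 7 6 8 5 1 4 3 0]

Answer: 2 7 6 8 5 1 4 3 0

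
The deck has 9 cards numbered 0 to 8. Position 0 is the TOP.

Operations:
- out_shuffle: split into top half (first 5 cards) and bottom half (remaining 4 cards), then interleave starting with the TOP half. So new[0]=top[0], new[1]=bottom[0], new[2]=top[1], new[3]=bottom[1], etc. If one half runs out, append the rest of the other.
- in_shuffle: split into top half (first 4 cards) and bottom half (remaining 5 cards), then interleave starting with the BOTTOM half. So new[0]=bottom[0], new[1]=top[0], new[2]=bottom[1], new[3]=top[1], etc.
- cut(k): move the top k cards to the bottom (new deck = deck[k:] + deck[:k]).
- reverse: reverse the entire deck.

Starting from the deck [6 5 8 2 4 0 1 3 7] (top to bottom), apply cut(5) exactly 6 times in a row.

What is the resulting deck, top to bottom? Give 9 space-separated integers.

Answer: 2 4 0 1 3 7 6 5 8

Derivation:
After op 1 (cut(5)): [0 1 3 7 6 5 8 2 4]
After op 2 (cut(5)): [5 8 2 4 0 1 3 7 6]
After op 3 (cut(5)): [1 3 7 6 5 8 2 4 0]
After op 4 (cut(5)): [8 2 4 0 1 3 7 6 5]
After op 5 (cut(5)): [3 7 6 5 8 2 4 0 1]
After op 6 (cut(5)): [2 4 0 1 3 7 6 5 8]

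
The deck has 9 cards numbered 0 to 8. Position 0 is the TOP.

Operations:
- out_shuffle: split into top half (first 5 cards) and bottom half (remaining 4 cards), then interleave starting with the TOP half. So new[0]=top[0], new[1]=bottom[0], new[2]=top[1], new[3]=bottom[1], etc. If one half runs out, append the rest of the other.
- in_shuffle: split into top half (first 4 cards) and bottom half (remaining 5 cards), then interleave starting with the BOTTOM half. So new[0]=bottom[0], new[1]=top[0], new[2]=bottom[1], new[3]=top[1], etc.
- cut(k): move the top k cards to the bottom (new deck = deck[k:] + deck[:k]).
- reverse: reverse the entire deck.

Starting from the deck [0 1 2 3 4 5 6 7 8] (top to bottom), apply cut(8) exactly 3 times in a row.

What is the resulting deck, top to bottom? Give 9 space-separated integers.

After op 1 (cut(8)): [8 0 1 2 3 4 5 6 7]
After op 2 (cut(8)): [7 8 0 1 2 3 4 5 6]
After op 3 (cut(8)): [6 7 8 0 1 2 3 4 5]

Answer: 6 7 8 0 1 2 3 4 5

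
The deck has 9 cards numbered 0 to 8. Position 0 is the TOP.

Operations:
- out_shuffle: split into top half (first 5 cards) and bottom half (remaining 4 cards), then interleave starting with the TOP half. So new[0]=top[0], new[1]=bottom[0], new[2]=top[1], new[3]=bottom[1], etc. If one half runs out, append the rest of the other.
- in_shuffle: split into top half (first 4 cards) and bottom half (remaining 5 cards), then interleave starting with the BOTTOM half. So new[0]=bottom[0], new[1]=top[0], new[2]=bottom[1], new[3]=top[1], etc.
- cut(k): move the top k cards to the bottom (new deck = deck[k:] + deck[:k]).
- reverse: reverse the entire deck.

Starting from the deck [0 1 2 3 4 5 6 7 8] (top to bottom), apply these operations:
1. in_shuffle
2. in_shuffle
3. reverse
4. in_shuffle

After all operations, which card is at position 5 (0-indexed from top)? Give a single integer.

After op 1 (in_shuffle): [4 0 5 1 6 2 7 3 8]
After op 2 (in_shuffle): [6 4 2 0 7 5 3 1 8]
After op 3 (reverse): [8 1 3 5 7 0 2 4 6]
After op 4 (in_shuffle): [7 8 0 1 2 3 4 5 6]
Position 5: card 3.

Answer: 3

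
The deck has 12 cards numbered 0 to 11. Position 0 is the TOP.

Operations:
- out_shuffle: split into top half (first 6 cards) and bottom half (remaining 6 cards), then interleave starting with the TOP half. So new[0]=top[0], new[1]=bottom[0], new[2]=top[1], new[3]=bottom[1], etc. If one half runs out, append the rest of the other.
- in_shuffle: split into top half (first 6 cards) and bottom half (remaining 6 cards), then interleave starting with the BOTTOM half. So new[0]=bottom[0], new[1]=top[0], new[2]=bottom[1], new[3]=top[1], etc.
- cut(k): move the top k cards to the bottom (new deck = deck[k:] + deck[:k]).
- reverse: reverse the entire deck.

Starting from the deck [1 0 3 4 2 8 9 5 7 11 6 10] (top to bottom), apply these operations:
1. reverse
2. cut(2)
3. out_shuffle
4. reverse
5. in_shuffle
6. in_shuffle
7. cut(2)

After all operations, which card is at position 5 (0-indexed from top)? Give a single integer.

After op 1 (reverse): [10 6 11 7 5 9 8 2 4 3 0 1]
After op 2 (cut(2)): [11 7 5 9 8 2 4 3 0 1 10 6]
After op 3 (out_shuffle): [11 4 7 3 5 0 9 1 8 10 2 6]
After op 4 (reverse): [6 2 10 8 1 9 0 5 3 7 4 11]
After op 5 (in_shuffle): [0 6 5 2 3 10 7 8 4 1 11 9]
After op 6 (in_shuffle): [7 0 8 6 4 5 1 2 11 3 9 10]
After op 7 (cut(2)): [8 6 4 5 1 2 11 3 9 10 7 0]
Position 5: card 2.

Answer: 2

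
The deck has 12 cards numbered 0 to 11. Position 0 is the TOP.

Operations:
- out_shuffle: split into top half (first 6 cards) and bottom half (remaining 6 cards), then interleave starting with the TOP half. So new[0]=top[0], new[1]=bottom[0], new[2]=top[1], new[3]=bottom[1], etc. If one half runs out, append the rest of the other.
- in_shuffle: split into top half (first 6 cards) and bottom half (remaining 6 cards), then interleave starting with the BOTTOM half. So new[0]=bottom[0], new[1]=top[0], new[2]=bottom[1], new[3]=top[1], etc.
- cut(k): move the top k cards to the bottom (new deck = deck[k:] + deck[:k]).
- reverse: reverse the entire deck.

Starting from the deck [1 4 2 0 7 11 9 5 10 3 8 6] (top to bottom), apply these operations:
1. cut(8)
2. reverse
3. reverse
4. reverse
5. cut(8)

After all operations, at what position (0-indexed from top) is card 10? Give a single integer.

Answer: 3

Derivation:
After op 1 (cut(8)): [10 3 8 6 1 4 2 0 7 11 9 5]
After op 2 (reverse): [5 9 11 7 0 2 4 1 6 8 3 10]
After op 3 (reverse): [10 3 8 6 1 4 2 0 7 11 9 5]
After op 4 (reverse): [5 9 11 7 0 2 4 1 6 8 3 10]
After op 5 (cut(8)): [6 8 3 10 5 9 11 7 0 2 4 1]
Card 10 is at position 3.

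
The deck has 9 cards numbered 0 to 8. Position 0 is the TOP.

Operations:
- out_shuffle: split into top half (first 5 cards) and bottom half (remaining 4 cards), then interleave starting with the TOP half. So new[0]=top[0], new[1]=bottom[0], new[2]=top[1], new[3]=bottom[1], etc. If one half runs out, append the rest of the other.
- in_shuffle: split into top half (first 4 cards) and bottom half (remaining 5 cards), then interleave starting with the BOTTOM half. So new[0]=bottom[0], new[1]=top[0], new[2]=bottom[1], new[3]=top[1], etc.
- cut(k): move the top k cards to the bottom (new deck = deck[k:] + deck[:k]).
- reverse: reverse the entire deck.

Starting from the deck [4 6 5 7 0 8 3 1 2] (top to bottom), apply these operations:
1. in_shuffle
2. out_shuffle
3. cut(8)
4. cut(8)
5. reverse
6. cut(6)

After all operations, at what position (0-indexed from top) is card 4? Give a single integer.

Answer: 7

Derivation:
After op 1 (in_shuffle): [0 4 8 6 3 5 1 7 2]
After op 2 (out_shuffle): [0 5 4 1 8 7 6 2 3]
After op 3 (cut(8)): [3 0 5 4 1 8 7 6 2]
After op 4 (cut(8)): [2 3 0 5 4 1 8 7 6]
After op 5 (reverse): [6 7 8 1 4 5 0 3 2]
After op 6 (cut(6)): [0 3 2 6 7 8 1 4 5]
Card 4 is at position 7.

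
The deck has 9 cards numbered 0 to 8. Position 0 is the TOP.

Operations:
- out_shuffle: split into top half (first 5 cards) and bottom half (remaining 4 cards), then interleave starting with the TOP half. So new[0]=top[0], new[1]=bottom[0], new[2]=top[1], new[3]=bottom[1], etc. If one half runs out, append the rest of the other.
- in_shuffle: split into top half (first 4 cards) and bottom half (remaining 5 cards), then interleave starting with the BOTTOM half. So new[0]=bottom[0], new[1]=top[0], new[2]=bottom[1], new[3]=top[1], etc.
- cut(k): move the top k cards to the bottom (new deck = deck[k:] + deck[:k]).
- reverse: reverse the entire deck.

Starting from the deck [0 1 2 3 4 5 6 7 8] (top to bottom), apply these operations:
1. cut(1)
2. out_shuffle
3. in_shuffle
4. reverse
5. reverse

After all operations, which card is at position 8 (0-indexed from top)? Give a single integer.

After op 1 (cut(1)): [1 2 3 4 5 6 7 8 0]
After op 2 (out_shuffle): [1 6 2 7 3 8 4 0 5]
After op 3 (in_shuffle): [3 1 8 6 4 2 0 7 5]
After op 4 (reverse): [5 7 0 2 4 6 8 1 3]
After op 5 (reverse): [3 1 8 6 4 2 0 7 5]
Position 8: card 5.

Answer: 5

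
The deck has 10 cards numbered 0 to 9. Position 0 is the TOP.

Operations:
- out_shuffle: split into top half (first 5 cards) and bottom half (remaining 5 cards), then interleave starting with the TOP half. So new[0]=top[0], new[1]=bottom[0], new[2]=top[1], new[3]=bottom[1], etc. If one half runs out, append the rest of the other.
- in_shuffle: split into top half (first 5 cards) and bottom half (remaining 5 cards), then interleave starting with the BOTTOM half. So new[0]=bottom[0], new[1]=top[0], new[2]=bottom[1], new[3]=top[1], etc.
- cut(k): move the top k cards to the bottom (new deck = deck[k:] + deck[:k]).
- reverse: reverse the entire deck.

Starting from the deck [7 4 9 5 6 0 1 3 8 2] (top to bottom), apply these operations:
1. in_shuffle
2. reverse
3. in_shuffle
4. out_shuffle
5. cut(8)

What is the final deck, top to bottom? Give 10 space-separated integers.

Answer: 1 9 3 5 6 7 4 8 2 0

Derivation:
After op 1 (in_shuffle): [0 7 1 4 3 9 8 5 2 6]
After op 2 (reverse): [6 2 5 8 9 3 4 1 7 0]
After op 3 (in_shuffle): [3 6 4 2 1 5 7 8 0 9]
After op 4 (out_shuffle): [3 5 6 7 4 8 2 0 1 9]
After op 5 (cut(8)): [1 9 3 5 6 7 4 8 2 0]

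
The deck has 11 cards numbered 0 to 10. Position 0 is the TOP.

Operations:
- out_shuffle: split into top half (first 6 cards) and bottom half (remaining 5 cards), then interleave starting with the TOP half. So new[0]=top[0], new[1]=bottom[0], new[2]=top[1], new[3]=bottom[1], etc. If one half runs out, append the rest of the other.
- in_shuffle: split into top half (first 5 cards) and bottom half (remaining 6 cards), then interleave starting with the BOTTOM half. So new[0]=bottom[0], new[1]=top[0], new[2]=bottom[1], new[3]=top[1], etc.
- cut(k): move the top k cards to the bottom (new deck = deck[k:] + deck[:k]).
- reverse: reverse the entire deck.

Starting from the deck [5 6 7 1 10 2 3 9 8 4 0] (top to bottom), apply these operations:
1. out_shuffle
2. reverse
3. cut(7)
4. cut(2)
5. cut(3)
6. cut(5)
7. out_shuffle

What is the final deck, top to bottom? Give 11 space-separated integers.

After op 1 (out_shuffle): [5 3 6 9 7 8 1 4 10 0 2]
After op 2 (reverse): [2 0 10 4 1 8 7 9 6 3 5]
After op 3 (cut(7)): [9 6 3 5 2 0 10 4 1 8 7]
After op 4 (cut(2)): [3 5 2 0 10 4 1 8 7 9 6]
After op 5 (cut(3)): [0 10 4 1 8 7 9 6 3 5 2]
After op 6 (cut(5)): [7 9 6 3 5 2 0 10 4 1 8]
After op 7 (out_shuffle): [7 0 9 10 6 4 3 1 5 8 2]

Answer: 7 0 9 10 6 4 3 1 5 8 2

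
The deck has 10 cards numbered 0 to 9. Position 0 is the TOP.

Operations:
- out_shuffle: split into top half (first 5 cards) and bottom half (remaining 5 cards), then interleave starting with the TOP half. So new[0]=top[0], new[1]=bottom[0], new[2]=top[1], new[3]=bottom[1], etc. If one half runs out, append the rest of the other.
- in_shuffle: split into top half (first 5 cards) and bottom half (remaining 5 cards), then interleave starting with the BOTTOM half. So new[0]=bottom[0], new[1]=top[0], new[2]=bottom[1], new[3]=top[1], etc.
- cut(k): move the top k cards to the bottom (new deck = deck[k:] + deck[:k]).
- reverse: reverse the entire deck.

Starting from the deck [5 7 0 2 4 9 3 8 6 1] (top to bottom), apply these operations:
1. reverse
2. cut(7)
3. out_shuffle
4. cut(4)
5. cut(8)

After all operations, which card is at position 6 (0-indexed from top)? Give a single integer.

After op 1 (reverse): [1 6 8 3 9 4 2 0 7 5]
After op 2 (cut(7)): [0 7 5 1 6 8 3 9 4 2]
After op 3 (out_shuffle): [0 8 7 3 5 9 1 4 6 2]
After op 4 (cut(4)): [5 9 1 4 6 2 0 8 7 3]
After op 5 (cut(8)): [7 3 5 9 1 4 6 2 0 8]
Position 6: card 6.

Answer: 6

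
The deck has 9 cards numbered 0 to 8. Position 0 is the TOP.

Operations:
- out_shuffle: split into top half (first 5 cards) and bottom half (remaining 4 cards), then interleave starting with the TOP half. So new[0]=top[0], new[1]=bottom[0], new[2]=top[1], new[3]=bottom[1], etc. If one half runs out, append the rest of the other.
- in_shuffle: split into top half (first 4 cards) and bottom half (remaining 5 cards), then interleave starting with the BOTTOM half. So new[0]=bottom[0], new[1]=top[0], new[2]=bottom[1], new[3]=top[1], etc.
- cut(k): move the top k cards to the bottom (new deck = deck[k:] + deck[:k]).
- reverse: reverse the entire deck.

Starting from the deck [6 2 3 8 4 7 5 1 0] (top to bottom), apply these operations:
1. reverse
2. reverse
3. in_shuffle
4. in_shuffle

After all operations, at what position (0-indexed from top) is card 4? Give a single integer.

Answer: 1

Derivation:
After op 1 (reverse): [0 1 5 7 4 8 3 2 6]
After op 2 (reverse): [6 2 3 8 4 7 5 1 0]
After op 3 (in_shuffle): [4 6 7 2 5 3 1 8 0]
After op 4 (in_shuffle): [5 4 3 6 1 7 8 2 0]
Card 4 is at position 1.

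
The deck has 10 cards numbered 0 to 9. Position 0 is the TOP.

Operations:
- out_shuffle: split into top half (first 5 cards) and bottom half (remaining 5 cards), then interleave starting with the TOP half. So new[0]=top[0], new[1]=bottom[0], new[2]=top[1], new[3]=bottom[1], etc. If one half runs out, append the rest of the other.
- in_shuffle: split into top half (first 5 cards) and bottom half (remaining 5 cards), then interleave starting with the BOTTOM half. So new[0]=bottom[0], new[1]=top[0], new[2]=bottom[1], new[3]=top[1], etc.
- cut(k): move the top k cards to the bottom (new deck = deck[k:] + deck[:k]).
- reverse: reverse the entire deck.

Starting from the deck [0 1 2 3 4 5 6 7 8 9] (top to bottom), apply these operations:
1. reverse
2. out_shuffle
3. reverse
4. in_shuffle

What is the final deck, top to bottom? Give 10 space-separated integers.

After op 1 (reverse): [9 8 7 6 5 4 3 2 1 0]
After op 2 (out_shuffle): [9 4 8 3 7 2 6 1 5 0]
After op 3 (reverse): [0 5 1 6 2 7 3 8 4 9]
After op 4 (in_shuffle): [7 0 3 5 8 1 4 6 9 2]

Answer: 7 0 3 5 8 1 4 6 9 2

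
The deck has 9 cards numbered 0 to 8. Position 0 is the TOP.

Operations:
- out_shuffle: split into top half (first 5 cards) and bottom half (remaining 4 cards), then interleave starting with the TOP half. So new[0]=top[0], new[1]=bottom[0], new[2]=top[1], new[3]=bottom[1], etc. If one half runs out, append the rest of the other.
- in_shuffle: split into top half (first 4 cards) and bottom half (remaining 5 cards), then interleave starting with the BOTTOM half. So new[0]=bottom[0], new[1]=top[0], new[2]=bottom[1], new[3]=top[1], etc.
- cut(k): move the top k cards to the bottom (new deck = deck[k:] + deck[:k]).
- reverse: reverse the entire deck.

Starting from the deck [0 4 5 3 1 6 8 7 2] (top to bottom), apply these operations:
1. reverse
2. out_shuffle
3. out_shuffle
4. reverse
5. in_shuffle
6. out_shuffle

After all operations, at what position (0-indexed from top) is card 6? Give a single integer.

Answer: 4

Derivation:
After op 1 (reverse): [2 7 8 6 1 3 5 4 0]
After op 2 (out_shuffle): [2 3 7 5 8 4 6 0 1]
After op 3 (out_shuffle): [2 4 3 6 7 0 5 1 8]
After op 4 (reverse): [8 1 5 0 7 6 3 4 2]
After op 5 (in_shuffle): [7 8 6 1 3 5 4 0 2]
After op 6 (out_shuffle): [7 5 8 4 6 0 1 2 3]
Card 6 is at position 4.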